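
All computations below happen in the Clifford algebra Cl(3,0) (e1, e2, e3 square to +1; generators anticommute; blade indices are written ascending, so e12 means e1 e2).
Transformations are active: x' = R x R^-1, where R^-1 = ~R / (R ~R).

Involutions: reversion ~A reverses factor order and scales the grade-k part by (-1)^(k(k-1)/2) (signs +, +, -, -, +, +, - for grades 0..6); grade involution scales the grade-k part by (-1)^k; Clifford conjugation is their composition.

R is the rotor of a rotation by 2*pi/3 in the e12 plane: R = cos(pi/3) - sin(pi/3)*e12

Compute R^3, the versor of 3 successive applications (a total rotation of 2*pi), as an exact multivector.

Half-angle bookkeeping: 3 applications in e12 add up to rotor phase 3*pi/3 = pi, so R^3 = cos(pi) - sin(pi)*e12.
cos(pi) = -1 and sin(pi) = 0, so R^3 = -1. The total rotation 2*pi is 1 full turn, so every vector returns to itself, yet the rotor is -1, on the OTHER sheet of the double cover (an odd number of 2*pi turns).
Answer: -1


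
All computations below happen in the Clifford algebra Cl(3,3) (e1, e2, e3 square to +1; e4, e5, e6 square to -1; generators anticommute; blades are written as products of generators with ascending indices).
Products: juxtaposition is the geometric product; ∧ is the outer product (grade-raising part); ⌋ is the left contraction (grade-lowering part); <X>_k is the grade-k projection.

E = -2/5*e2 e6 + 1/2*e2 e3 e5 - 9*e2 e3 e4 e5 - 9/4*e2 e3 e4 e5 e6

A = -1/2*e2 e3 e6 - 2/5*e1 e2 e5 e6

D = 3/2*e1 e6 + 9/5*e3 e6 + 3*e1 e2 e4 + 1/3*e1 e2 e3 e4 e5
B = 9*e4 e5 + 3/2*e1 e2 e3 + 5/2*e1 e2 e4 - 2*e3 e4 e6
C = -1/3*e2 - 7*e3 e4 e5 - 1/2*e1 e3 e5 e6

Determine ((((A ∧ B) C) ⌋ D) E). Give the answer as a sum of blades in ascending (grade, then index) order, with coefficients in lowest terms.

step 1: -9/2*e2 e3 e4 e5 e6
step 2: 63/2*e2 e6 - 9/4*e1 e2 e4 + 3/2*e3 e4 e5 e6
step 3: -27/4 + 3/4*e3 e5
step 4: 3/8*e2 + 27/4*e2 e4 + 27/10*e2 e6 - 27/8*e2 e3 e5 + 27/16*e2 e4 e6 + 243/4*e2 e3 e4 e5 - 3/10*e2 e3 e5 e6 + 243/16*e2 e3 e4 e5 e6
Answer: 3/8*e2 + 27/4*e2 e4 + 27/10*e2 e6 - 27/8*e2 e3 e5 + 27/16*e2 e4 e6 + 243/4*e2 e3 e4 e5 - 3/10*e2 e3 e5 e6 + 243/16*e2 e3 e4 e5 e6


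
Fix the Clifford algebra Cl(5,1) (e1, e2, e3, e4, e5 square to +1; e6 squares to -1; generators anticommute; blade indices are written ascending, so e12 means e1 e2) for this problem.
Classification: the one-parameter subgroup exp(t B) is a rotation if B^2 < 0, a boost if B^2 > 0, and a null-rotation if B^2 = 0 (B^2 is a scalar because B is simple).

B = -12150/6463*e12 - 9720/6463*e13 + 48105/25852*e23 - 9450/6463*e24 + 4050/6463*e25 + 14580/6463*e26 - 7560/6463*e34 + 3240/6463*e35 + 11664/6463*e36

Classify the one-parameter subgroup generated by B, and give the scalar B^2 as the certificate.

B^2 term by term: the squares give (-12150/6463)^2*(e12)^2 + (-9720/6463)^2*(e13)^2 + (48105/25852)^2*(e23)^2 + (-9450/6463)^2*(e24)^2 + (4050/6463)^2*(e25)^2 + (14580/6463)^2*(e26)^2 + (-7560/6463)^2*(e34)^2 + (3240/6463)^2*(e35)^2 + (11664/6463)^2*(e36)^2 = 147622500/41770369*(-1) + 94478400/41770369*(-1) + 2314091025/668325904*(-1) + 89302500/41770369*(-1) + 16402500/41770369*(-1) + 212576400/41770369*(+1) + 57153600/41770369*(-1) + 10497600/41770369*(-1) + 136048896/41770369*(+1) = -81/16 (each basis 2-blade squares to minus the product of its generators' squares); cross terms between blades sharing an index anticommute and cancel; the commuting (index-disjoint) pairs give grade-4 terms 2*c*c'*(blade product), which cancel blade by blade — e1234: 183708000/41770369 - 183708000/41770369 = 0; e1235: -78732000/41770369 + 78732000/41770369 = 0; e1236: -283435200/41770369 + 283435200/41770369 = 0; e2345: 61236000/41770369 - 61236000/41770369 = 0; e2346: 220449600/41770369 - 220449600/41770369 = 0; e2356: -94478400/41770369 + 94478400/41770369 = 0 — confirming B is simple. So B^2 = -81/16.
Answer: rotation, certificate B^2 = -81/16. Because -81/16 is invariant under every versor sandwich, the classification follows from its sign alone.


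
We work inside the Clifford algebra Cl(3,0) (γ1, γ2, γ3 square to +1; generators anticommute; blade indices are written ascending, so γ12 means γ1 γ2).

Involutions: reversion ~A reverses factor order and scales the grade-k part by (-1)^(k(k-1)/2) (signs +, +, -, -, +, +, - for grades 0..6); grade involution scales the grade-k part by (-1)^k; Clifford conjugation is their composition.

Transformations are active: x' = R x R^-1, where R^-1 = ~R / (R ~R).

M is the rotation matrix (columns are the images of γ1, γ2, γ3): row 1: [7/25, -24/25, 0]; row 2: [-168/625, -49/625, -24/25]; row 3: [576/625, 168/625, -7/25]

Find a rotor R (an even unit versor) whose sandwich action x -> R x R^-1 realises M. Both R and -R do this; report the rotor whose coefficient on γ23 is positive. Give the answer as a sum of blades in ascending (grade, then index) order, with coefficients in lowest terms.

Method: write R = a + b12*γ12 + b13*γ13 + b23*γ23 with a^2 + b12^2 + b13^2 + b23^2 = 1 (so R^-1 = ~R). Expanding the columns R e_j ~R gives tr M = 4a^2 - 1 and, from the antisymmetric part, M21 - M12 = -4a*b12, M13 - M31 = 4a*b13, M32 - M23 = -4a*b23.
Here tr M = -49/625, so a^2 = (1 + tr M)/4 = 144/625 and a = ±12/25. Taking a = 12/25: M21 - M12 = 432/625, M13 - M31 = -576/625, M32 - M23 = 768/625, giving b12 = -9/25, b13 = -12/25, b23 = -16/25, i.e. R = 12/25 - 9/25*γ12 - 12/25*γ13 - 16/25*γ23.
Its γ23 coefficient is negative, so report the other preimage -R.
Answer: -12/25 + 9/25*γ12 + 12/25*γ13 + 16/25*γ23. Uniqueness: Spin(3) -> SO(3) maps R and -R to the same rotation of trace -49/625; fixing the sign of the γ23 coefficient removes the ambiguity.


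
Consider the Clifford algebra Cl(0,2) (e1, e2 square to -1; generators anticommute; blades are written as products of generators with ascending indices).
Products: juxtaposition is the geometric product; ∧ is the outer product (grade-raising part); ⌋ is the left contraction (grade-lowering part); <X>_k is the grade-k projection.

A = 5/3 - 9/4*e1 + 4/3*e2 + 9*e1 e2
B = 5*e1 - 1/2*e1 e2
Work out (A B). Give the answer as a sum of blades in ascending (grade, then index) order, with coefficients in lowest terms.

step 1: 63/4 + 23/3*e1 + 351/8*e2 - 15/2*e1 e2
Answer: 63/4 + 23/3*e1 + 351/8*e2 - 15/2*e1 e2


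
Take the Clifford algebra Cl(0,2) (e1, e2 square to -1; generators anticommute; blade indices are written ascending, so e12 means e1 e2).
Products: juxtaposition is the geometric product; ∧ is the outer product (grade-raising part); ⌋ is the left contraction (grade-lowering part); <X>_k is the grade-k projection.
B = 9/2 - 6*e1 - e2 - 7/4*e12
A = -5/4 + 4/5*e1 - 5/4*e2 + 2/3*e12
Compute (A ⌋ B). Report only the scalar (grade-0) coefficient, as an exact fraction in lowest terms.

step 1: -109/120 + 155/16*e1 + 53/20*e2 + 35/16*e12
Answer: -109/120


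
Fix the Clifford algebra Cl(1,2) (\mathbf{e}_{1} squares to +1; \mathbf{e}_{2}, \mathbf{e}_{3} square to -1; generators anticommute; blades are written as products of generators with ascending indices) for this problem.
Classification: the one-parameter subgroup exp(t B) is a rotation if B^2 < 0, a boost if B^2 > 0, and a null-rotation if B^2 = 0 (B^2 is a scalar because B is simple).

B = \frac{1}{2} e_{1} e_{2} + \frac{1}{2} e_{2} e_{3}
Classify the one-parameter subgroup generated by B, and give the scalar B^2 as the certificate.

B^2 term by term: the squares give (\frac{1}{2})^2*(e_{1} e_{2})^2 + (\frac{1}{2})^2*(e_{2} e_{3})^2 = \frac{1}{4}*(+1) + \frac{1}{4}*(-1) = 0 (each basis 2-blade squares to minus the product of its generators' squares); cross terms between blades sharing an index anticommute and cancel. So B^2 = 0.
Answer: null-rotation, certificate B^2 = 0. The invariant at work: B^2 = 0 is unchanged by conjugation, hence its sign classifies the subgroup whatever basis B is written in.


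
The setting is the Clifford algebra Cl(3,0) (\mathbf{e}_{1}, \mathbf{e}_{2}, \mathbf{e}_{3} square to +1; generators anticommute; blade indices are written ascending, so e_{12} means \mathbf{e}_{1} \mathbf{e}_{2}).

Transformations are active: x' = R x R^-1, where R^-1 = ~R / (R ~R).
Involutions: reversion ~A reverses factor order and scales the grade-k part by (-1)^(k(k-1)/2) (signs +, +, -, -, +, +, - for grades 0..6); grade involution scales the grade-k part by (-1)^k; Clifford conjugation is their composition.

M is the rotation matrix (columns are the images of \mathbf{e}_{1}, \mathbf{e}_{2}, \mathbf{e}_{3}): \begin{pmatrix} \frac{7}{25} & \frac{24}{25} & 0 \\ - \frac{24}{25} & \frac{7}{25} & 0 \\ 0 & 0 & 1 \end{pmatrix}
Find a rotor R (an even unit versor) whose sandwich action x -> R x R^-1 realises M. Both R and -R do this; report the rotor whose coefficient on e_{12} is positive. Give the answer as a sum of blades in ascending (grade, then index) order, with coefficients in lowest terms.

Method: write R = a + b12*e_{12} + b13*e_{13} + b23*e_{23} with a^2 + b12^2 + b13^2 + b23^2 = 1 (so R^-1 = ~R). Expanding the columns R e_j ~R gives tr M = 4a^2 - 1 and, from the antisymmetric part, M21 - M12 = -4a*b12, M13 - M31 = 4a*b13, M32 - M23 = -4a*b23.
Here tr M = \frac{39}{25}, so a^2 = (1 + tr M)/4 = \frac{16}{25} and a = ±\frac{4}{5}. Taking a = \frac{4}{5}: M21 - M12 = -\frac{48}{25}, M13 - M31 = 0, M32 - M23 = 0, giving b12 = \frac{3}{5}, b13 = 0, b23 = 0, i.e. R = \frac{4}{5} + \frac{3}{5} e_{12}.
Its e_{12} coefficient is already positive.
Answer: \frac{4}{5} + \frac{3}{5} e_{12}. Key observation: the double cover Spin(3) -> SO(3) sends R and -R to the same matrix (trace \frac{39}{25} here), so the stated sign of the e_{12} coefficient is what selects one sheet.


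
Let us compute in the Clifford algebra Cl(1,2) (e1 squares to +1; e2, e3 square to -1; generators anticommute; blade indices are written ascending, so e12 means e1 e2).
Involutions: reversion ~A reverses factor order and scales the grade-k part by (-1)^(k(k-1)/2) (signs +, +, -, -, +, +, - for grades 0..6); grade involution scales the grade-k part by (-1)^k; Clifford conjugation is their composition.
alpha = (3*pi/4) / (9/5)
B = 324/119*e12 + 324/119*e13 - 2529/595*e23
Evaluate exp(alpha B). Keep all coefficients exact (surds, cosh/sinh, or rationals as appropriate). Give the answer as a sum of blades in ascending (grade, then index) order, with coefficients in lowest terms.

B^2 term by term: the squares give (324/119)^2*(e12)^2 + (324/119)^2*(e13)^2 + (-2529/595)^2*(e23)^2 = 104976/14161*(+1) + 104976/14161*(+1) + 6395841/354025*(-1) = -81/25 (each basis 2-blade squares to minus the product of its generators' squares); cross terms between blades sharing an index anticommute and cancel. So B^2 = -81/25.
B^2 = -81/25 — the series telescopes trigonometrically here: l = 9/5, alpha*l = 3*pi/4, so exp(alpha B) = cos(3*pi/4) + (sin(3*pi/4)/(9/5))*B = -sqrt(2)/2 + (5*sqrt(2)/18)*B.
Answer: -sqrt(2)/2 + 90*sqrt(2)/119*e12 + 90*sqrt(2)/119*e13 - 281*sqrt(2)/238*e23


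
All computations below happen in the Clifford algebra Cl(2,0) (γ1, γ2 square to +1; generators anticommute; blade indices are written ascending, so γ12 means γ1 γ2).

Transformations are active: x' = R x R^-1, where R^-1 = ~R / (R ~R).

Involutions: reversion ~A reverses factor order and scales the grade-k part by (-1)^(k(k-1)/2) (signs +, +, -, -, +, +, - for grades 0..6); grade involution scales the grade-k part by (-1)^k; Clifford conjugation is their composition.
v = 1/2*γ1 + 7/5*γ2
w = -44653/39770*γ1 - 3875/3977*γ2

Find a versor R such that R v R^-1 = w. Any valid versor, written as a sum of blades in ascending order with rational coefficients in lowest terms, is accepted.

Since q(v) = q(w) = 221/100, the sum R = v + w = -12384/19885*γ1 + 8464/19885*γ2 does the job whenever invertible.
Answer: -12384/19885*γ1 + 8464/19885*γ2


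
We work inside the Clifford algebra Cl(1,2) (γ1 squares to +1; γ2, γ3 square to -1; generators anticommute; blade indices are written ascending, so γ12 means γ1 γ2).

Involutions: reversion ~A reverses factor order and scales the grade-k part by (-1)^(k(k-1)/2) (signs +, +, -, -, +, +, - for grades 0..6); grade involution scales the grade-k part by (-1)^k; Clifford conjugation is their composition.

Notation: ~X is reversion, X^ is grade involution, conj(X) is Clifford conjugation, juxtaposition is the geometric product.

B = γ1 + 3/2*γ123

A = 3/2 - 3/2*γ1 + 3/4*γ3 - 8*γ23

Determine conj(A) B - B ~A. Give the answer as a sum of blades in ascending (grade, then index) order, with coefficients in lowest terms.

first term: 3/2 - 21/2*γ1 + 9/8*γ12 + 3/4*γ13 + 9/4*γ23 + 41/4*γ123
second term: -3/2 - 21/2*γ1 - 9/8*γ12 + 3/4*γ13 - 9/4*γ23 + 41/4*γ123
Answer: 3 + 9/4*γ12 + 9/2*γ23


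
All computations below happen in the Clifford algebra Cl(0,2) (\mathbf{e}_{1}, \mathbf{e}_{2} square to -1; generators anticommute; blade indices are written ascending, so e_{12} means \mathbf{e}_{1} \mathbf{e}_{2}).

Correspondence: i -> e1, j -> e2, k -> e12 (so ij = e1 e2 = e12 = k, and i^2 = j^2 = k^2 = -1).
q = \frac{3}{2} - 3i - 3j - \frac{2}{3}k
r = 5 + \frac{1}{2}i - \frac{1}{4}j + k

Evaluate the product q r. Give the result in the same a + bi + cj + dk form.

In blades: q = \frac{3}{2} - 3 e_{1} - 3 e_{2} - \frac{2}{3} e_{12}, r = 5 + \frac{1}{2} e_{1} - \frac{1}{4} e_{2} + e_{12}.
Distribute q over r term by term (generator squares from the signature, products reordered to ascending indices): (\frac{3}{2})*r = \frac{15}{2} + \frac{3}{4} e_{1} - \frac{3}{8} e_{2} + \frac{3}{2} e_{12}; (-3 e_{1})*r = \frac{3}{2} - 15 e_{1} + 3 e_{2} + \frac{3}{4} e_{12}; (-3 e_{2})*r = -\frac{3}{4} - 3 e_{1} - 15 e_{2} + \frac{3}{2} e_{12}; (-\frac{2}{3} e_{12})*r = \frac{2}{3} - \frac{1}{6} e_{1} - \frac{1}{3} e_{2} - \frac{10}{3} e_{12}.
Sum: \frac{107}{12} - \frac{209}{12} e_{1} - \frac{305}{24} e_{2} + \frac{5}{12} e_{12}; translating back through the correspondence:
Answer: \frac{107}{12} - \frac{209}{12}i - \frac{305}{24}j + \frac{5}{12}k


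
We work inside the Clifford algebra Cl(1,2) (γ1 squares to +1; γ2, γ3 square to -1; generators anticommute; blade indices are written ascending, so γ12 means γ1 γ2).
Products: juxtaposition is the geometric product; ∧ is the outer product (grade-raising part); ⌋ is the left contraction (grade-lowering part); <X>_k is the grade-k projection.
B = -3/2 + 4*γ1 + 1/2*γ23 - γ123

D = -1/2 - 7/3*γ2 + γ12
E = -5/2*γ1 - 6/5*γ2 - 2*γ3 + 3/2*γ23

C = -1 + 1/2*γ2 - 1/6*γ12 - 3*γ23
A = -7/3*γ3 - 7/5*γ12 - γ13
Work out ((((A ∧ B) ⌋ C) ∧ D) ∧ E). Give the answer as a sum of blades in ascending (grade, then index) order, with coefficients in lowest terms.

step 1: 7/2*γ3 + 21/10*γ12 + 65/6*γ13
step 2: -7/20 - 21/2*γ2
step 3: 7/40 + 91/15*γ2 - 7/20*γ12
step 4: -7/16*γ1 - 21/100*γ2 - 7/20*γ3 + 91/6*γ12 - 2849/240*γ23 + 7/10*γ123
Answer: -7/16*γ1 - 21/100*γ2 - 7/20*γ3 + 91/6*γ12 - 2849/240*γ23 + 7/10*γ123


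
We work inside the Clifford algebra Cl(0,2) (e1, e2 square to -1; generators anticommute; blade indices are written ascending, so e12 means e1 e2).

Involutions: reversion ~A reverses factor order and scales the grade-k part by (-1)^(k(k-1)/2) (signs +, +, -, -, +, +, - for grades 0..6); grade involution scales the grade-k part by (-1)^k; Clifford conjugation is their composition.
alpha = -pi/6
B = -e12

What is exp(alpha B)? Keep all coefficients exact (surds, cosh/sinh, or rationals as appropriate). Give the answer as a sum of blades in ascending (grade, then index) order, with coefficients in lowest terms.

B^2 = (-1)^2*(e12)^2 = 1*(-1) = -1 (a basis 2-blade squares to minus the product of its generators' squares).
B^2 = -1 — the series telescopes trigonometrically here: l = 1, alpha*l = -pi/6, so exp(alpha B) = cos(-pi/6) + (sin(-pi/6)/1)*B = sqrt(3)/2 + (-1/2)*B.
Answer: sqrt(3)/2 + 1/2*e12


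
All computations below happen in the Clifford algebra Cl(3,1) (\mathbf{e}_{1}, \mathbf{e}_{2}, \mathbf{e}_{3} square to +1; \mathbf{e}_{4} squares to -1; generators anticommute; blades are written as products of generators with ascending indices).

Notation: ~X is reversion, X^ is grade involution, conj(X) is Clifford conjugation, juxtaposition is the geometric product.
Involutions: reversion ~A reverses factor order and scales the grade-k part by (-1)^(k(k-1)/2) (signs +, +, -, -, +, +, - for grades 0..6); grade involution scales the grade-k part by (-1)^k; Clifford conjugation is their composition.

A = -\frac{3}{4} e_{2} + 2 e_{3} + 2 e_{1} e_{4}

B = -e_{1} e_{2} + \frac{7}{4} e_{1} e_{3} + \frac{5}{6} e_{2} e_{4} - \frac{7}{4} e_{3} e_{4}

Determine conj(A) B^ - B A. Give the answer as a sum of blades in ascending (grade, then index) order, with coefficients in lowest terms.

first term: \frac{17}{4} e_{1} + \frac{33}{8} e_{4} - \frac{5}{3} e_{1} e_{2} + \frac{7}{2} e_{1} e_{3} + 2 e_{2} e_{4} - \frac{7}{2} e_{3} e_{4} + \frac{11}{16} e_{1} e_{2} e_{3} + \frac{17}{48} e_{2} e_{3} e_{4}
second term: \frac{17}{4} e_{1} + \frac{33}{8} e_{4} - \frac{5}{3} e_{1} e_{2} + \frac{7}{2} e_{1} e_{3} + 2 e_{2} e_{4} - \frac{7}{2} e_{3} e_{4} - \frac{11}{16} e_{1} e_{2} e_{3} - \frac{17}{48} e_{2} e_{3} e_{4}
Answer: \frac{11}{8} e_{1} e_{2} e_{3} + \frac{17}{24} e_{2} e_{3} e_{4}


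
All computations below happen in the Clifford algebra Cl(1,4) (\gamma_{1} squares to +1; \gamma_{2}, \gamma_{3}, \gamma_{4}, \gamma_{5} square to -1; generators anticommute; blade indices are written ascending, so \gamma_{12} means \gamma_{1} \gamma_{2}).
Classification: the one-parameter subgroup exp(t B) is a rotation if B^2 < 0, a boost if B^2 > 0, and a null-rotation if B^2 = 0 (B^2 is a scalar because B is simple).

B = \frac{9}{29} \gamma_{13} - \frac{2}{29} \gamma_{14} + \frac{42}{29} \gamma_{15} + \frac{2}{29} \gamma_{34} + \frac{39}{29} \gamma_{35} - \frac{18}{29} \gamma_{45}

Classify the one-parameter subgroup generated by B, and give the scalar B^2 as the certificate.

B^2 term by term: the squares give (\frac{9}{29})^2*(\gamma_{13})^2 + (-\frac{2}{29})^2*(\gamma_{14})^2 + (\frac{42}{29})^2*(\gamma_{15})^2 + (\frac{2}{29})^2*(\gamma_{34})^2 + (\frac{39}{29})^2*(\gamma_{35})^2 + (-\frac{18}{29})^2*(\gamma_{45})^2 = \frac{81}{841}*(+1) + \frac{4}{841}*(+1) + \frac{1764}{841}*(+1) + \frac{4}{841}*(-1) + \frac{1521}{841}*(-1) + \frac{324}{841}*(-1) = 0 (each basis 2-blade squares to minus the product of its generators' squares); cross terms between blades sharing an index anticommute and cancel; the commuting (index-disjoint) pairs give grade-4 terms 2*c*c'*(blade product), which cancel blade by blade — \gamma_{1345}: -\frac{324}{841} + \frac{156}{841} + \frac{168}{841} = 0 — confirming B is simple. So B^2 = 0.
Answer: null-rotation, certificate B^2 = 0. B^2 = 0 is basis-independent, so its sign is the whole story.


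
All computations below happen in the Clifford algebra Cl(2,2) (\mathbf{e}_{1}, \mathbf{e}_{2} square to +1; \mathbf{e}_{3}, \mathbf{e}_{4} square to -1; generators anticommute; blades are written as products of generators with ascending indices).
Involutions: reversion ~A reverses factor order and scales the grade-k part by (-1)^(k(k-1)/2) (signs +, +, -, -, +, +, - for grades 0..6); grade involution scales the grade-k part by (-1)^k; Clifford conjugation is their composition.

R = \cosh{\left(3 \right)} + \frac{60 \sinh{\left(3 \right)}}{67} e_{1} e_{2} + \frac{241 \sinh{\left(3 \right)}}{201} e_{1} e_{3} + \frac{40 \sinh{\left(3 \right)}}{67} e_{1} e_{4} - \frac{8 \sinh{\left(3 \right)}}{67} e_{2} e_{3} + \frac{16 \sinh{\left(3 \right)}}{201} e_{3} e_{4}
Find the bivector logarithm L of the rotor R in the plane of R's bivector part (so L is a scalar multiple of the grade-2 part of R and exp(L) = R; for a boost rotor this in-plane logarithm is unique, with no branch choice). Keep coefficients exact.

The scalar part of R is \cosh{\left(3 \right)}, which determines |rapidity| via cosh; the sign lives in the bivector part, and pairing them (bivector part over sinh of the rapidity = the plane) gives the unique in-plane L = rapidity * plane.
Concretely: cosh(rapidity) = \cosh{\left(3 \right)} gives rapidity = ±3, and since rapidity/sinh(rapidity) is even the sign is immaterial: L = (rapidity/sinh(rapidity)) * <R>_2 = (\frac{3}{\sinh{\left(3 \right)}}) * <R>_2.
Answer: \frac{180}{67} e_{1} e_{2} + \frac{241}{67} e_{1} e_{3} + \frac{120}{67} e_{1} e_{4} - \frac{24}{67} e_{2} e_{3} + \frac{16}{67} e_{3} e_{4}


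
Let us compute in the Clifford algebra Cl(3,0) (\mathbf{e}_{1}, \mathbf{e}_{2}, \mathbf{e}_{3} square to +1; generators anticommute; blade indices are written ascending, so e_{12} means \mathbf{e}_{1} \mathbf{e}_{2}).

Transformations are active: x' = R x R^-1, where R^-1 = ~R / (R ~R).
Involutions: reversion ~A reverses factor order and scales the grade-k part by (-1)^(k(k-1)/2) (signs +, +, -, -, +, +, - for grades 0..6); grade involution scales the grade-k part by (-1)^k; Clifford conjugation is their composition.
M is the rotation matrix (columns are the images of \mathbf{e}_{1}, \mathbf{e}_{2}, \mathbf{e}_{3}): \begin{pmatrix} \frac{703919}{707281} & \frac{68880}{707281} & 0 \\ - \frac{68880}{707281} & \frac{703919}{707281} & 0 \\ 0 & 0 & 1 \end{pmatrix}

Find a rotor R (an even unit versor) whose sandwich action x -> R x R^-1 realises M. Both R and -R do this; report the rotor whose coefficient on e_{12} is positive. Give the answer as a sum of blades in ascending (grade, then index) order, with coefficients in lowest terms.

Method: write R = a + b12*e_{12} + b13*e_{13} + b23*e_{23} with a^2 + b12^2 + b13^2 + b23^2 = 1 (so R^-1 = ~R). Expanding the columns R e_j ~R gives tr M = 4a^2 - 1 and, from the antisymmetric part, M21 - M12 = -4a*b12, M13 - M31 = 4a*b13, M32 - M23 = -4a*b23.
Here tr M = \frac{2115119}{707281}, so a^2 = (1 + tr M)/4 = \frac{705600}{707281} and a = ±\frac{840}{841}. Taking a = \frac{840}{841}: M21 - M12 = -\frac{137760}{707281}, M13 - M31 = 0, M32 - M23 = 0, giving b12 = \frac{41}{841}, b13 = 0, b23 = 0, i.e. R = \frac{840}{841} + \frac{41}{841} e_{12}.
Its e_{12} coefficient is already positive.
Answer: \frac{840}{841} + \frac{41}{841} e_{12}. Note: both R and -R realise this M (trace \frac{2115119}{707281}); the covering map identifies them, and the e_{12}-coefficient sign is the tie-breaker.


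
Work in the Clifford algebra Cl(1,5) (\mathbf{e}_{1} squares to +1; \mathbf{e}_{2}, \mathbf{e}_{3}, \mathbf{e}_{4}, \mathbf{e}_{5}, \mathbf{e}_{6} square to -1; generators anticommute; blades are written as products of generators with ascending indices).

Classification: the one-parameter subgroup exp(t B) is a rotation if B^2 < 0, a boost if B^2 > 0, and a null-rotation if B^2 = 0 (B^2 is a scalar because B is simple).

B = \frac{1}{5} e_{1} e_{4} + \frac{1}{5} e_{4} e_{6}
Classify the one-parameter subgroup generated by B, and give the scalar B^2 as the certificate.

B^2 term by term: the squares give (\frac{1}{5})^2*(e_{1} e_{4})^2 + (\frac{1}{5})^2*(e_{4} e_{6})^2 = \frac{1}{25}*(+1) + \frac{1}{25}*(-1) = 0 (each basis 2-blade squares to minus the product of its generators' squares); cross terms between blades sharing an index anticommute and cancel. So B^2 = 0.
Answer: null-rotation, certificate B^2 = 0. Key observation: B^2 = 0 is a conjugation invariant, so its sign decides the class regardless of the surface form of B.


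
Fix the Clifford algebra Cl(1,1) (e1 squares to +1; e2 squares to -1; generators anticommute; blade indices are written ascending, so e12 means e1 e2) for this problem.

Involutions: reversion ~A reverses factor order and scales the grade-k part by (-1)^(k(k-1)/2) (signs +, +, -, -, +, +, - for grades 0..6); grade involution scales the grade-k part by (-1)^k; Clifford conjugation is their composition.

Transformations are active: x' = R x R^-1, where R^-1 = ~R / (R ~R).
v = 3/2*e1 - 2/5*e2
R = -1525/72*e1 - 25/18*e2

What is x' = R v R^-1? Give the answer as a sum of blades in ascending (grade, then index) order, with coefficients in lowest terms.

~R = -1525/72*e1 - 25/18*e2, and R ~R = 771875/1728, so R^-1 = ~R / (771875/1728).
R v = -4655/144 + 95/9*e12
Answer: 3053/1950*e1 + 586/975*e2


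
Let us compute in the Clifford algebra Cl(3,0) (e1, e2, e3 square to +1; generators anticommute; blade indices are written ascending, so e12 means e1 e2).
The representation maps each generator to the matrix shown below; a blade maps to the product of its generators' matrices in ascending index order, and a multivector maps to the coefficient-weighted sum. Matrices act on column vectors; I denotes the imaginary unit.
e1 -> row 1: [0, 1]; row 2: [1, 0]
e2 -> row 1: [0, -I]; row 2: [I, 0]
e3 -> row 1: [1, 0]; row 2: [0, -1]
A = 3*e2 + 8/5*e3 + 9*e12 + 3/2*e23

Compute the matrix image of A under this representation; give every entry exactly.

Bivector images (products of the table entries): rho(e12) = rho(e1)rho(e2) = row 1: [I, 0]; row 2: [0, -I]; rho(e23) = rho(e2)rho(e3) = row 1: [0, I]; row 2: [I, 0].
M = (3)*rho(e2) + (8/5)*rho(e3) + (9)*rho(e12) + (3/2)*rho(e23), summed entrywise:
Answer: row 1: [8/5 + 9*I, -3*I/2]; row 2: [9*I/2, -8/5 - 9*I]


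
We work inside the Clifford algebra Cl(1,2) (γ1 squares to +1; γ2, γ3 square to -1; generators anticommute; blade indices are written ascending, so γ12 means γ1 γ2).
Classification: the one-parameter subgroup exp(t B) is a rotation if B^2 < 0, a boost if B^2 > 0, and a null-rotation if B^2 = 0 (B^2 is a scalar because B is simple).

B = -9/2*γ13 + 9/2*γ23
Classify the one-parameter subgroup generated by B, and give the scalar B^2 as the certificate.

B^2 term by term: the squares give (-9/2)^2*(γ13)^2 + (9/2)^2*(γ23)^2 = 81/4*(+1) + 81/4*(-1) = 0 (each basis 2-blade squares to minus the product of its generators' squares); cross terms between blades sharing an index anticommute and cancel. So B^2 = 0.
Answer: null-rotation, certificate B^2 = 0. The invariant at work: B^2 = 0 is unchanged by conjugation, hence its sign classifies the subgroup whatever basis B is written in.


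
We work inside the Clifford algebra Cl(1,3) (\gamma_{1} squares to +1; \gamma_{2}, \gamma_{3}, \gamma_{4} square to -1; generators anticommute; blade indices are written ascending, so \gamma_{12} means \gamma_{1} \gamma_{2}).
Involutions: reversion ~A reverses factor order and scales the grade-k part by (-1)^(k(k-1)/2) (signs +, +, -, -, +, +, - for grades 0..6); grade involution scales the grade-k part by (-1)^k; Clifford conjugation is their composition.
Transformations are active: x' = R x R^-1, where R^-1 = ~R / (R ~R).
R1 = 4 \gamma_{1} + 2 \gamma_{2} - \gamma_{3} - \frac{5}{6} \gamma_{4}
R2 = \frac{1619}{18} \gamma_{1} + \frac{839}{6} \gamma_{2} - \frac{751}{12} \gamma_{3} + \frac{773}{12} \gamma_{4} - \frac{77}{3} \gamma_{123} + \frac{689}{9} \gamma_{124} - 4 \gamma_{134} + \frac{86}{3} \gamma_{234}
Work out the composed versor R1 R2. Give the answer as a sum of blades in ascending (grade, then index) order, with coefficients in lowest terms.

Distribute over the terms of R1 (each basis-blade product reordered to ascending indices, repeated generators contracted through their squares):
(4 \gamma_{1}) R2 = \frac{3238}{9} + \frac{1678}{3} \gamma_{12} - \frac{751}{3} \gamma_{13} + \frac{773}{3} \gamma_{14} - \frac{308}{3} \gamma_{23} + \frac{2756}{9} \gamma_{24} - 16 \gamma_{34} + \frac{344}{3} \gamma_{1234}
(2 \gamma_{2}) R2 = -\frac{839}{3} - \frac{1619}{9} \gamma_{12} - \frac{154}{3} \gamma_{13} + \frac{1378}{9} \gamma_{14} - \frac{751}{6} \gamma_{23} + \frac{773}{6} \gamma_{24} - \frac{172}{3} \gamma_{34} + 8 \gamma_{1234}
(-\gamma_{3}) R2 = -\frac{751}{12} - \frac{77}{3} \gamma_{12} + \frac{1619}{18} \gamma_{13} + 4 \gamma_{14} + \frac{839}{6} \gamma_{23} - \frac{86}{3} \gamma_{24} - \frac{773}{12} \gamma_{34} - \frac{689}{9} \gamma_{1234}
(-\frac{5}{6} \gamma_{4}) R2 = \frac{3865}{72} + \frac{3445}{54} \gamma_{12} - \frac{10}{3} \gamma_{13} + \frac{8095}{108} \gamma_{14} + \frac{215}{9} \gamma_{23} + \frac{4195}{36} \gamma_{24} - \frac{3755}{72} \gamma_{34} - \frac{385}{18} \gamma_{1234}
Summing the partial products and collecting blades:
Answer: \frac{1709}{24} + \frac{22549}{54} \gamma_{12} - \frac{3871}{18} \gamma_{13} + \frac{52891}{108} \gamma_{14} - \frac{577}{9} \gamma_{23} + \frac{6275}{12} \gamma_{24} - \frac{13673}{72} \gamma_{34} + \frac{445}{18} \gamma_{1234}


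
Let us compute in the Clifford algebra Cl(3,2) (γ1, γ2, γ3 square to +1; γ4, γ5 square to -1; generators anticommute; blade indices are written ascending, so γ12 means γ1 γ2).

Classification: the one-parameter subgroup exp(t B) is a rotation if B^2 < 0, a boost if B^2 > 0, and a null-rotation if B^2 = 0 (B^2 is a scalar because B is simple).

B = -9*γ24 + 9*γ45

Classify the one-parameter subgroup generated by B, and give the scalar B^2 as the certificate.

B^2 term by term: the squares give (-9)^2*(γ24)^2 + (9)^2*(γ45)^2 = 81*(+1) + 81*(-1) = 0 (each basis 2-blade squares to minus the product of its generators' squares); cross terms between blades sharing an index anticommute and cancel. So B^2 = 0.
Answer: null-rotation, certificate B^2 = 0. Key observation: B^2 = 0 is a conjugation invariant, so its sign decides the class regardless of the surface form of B.


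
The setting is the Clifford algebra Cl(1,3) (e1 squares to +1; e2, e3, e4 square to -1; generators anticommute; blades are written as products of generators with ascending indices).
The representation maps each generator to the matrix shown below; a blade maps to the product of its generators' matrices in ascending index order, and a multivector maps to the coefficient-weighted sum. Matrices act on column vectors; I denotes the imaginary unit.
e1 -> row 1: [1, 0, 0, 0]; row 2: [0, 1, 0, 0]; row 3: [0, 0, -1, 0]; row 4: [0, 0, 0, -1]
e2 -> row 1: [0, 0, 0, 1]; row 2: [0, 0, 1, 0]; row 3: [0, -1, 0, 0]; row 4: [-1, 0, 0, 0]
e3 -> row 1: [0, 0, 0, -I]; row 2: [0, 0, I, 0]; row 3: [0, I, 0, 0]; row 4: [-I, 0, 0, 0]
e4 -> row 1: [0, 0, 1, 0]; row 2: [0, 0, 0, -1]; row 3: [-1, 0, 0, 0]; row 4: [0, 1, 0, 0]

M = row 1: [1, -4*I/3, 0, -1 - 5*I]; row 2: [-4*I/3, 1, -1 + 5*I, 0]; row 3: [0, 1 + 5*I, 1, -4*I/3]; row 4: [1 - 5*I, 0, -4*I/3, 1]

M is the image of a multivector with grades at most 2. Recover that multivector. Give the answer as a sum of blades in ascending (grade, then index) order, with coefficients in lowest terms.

Method: the blade images are trace-orthogonal — tr(rho(e_A) rho(e_B)^-1) = 4 if A = B and 0 otherwise — and rho(e_A)^-1 = (e_A)^2 * rho(e_A) with (e_A)^2 = +1 or -1, so the coefficient of e_A in the preimage is (e_A)^2 * tr(M rho(e_A))/4.
Nonzero projections over blades of grade <= 2: 1: (1)^2 = +1, tr(M 1) = 4, coefficient 1; e2: (e2)^2 = -1, tr(M rho(e2)) = 4, coefficient -1; e3: (e3)^2 = -1, tr(M rho(e3)) = -20, coefficient 5; e3 e4: (e3 e4)^2 = -1, tr(M rho(e3 e4)) = -16/3, coefficient 4/3. Every other blade of grade <= 2 projects to 0.
Answer: 1 - e2 + 5*e3 + 4/3*e3 e4


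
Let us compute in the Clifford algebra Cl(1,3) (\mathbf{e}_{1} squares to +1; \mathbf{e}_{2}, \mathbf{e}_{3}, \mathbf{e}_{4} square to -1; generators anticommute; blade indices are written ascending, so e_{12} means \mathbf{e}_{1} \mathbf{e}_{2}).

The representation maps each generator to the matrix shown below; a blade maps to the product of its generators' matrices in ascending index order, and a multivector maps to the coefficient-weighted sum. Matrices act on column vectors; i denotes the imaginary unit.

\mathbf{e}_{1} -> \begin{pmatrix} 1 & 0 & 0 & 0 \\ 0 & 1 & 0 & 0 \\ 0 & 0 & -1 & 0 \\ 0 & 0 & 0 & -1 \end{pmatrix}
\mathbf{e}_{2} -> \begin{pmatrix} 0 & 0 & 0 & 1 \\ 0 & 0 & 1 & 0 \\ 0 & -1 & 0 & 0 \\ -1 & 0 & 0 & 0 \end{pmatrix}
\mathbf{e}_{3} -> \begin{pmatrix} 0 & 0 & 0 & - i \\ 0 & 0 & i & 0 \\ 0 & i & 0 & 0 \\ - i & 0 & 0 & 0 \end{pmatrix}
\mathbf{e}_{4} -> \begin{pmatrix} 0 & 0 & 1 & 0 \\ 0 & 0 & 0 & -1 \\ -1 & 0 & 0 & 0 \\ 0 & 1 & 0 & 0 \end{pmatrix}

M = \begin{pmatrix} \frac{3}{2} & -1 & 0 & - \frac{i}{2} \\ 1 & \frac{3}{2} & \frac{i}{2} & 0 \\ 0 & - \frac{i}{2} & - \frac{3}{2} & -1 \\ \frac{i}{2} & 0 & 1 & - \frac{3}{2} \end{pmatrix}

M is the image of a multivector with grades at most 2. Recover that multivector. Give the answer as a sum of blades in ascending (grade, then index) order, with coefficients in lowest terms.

Method: the blade images are trace-orthogonal — tr(rho(e_A) rho(e_B)^-1) = 4 if A = B and 0 otherwise — and rho(e_A)^-1 = (e_A)^2 * rho(e_A) with (e_A)^2 = +1 or -1, so the coefficient of e_A in the preimage is (e_A)^2 * tr(M rho(e_A))/4.
Nonzero projections over blades of grade <= 2: e_{1}: (e_{1})^2 = +1, tr(M rho(e_{1})) = 6, coefficient \frac{3}{2}; e_{13}: (e_{13})^2 = +1, tr(M rho(e_{13})) = 2, coefficient \frac{1}{2}; e_{24}: (e_{24})^2 = -1, tr(M rho(e_{24})) = 4, coefficient -1. Every other blade of grade <= 2 projects to 0.
Answer: \frac{3}{2} e_{1} + \frac{1}{2} e_{13} - e_{24}


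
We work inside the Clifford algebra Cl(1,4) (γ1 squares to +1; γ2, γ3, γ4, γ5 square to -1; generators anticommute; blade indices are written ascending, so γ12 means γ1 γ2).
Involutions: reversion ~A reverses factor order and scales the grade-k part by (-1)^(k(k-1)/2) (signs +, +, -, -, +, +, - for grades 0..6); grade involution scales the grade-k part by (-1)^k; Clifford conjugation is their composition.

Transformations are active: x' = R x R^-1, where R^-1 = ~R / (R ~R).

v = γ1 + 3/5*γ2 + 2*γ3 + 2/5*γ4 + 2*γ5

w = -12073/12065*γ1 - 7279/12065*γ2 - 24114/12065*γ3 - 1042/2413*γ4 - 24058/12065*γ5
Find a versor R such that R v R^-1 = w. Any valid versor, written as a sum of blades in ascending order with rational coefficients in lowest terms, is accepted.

Key observation: q(v) = q(w) = -188/25 (sandwiches preserve the norm), so R = v + w = -8/12065*γ1 - 8/2413*γ2 + 16/12065*γ3 - 384/12065*γ4 + 72/12065*γ5 works whenever it is invertible — the component of v along it is kept and (v - w)/2 reverses, sending v to w.
Answer: -8/12065*γ1 - 8/2413*γ2 + 16/12065*γ3 - 384/12065*γ4 + 72/12065*γ5


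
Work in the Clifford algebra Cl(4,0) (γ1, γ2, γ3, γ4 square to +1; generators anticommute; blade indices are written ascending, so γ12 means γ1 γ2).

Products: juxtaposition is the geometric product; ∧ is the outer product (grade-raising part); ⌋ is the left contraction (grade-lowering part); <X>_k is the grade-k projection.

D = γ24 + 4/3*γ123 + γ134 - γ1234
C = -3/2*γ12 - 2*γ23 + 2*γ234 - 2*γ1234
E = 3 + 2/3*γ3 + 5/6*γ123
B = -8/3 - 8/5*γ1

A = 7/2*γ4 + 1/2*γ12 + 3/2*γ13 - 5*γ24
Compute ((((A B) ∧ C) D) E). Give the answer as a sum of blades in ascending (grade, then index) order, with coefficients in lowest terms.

step 1: 4/5*γ2 + 12/5*γ3 - 28/3*γ4 - 4/3*γ12 - 4*γ13 + 28/5*γ14 + 40/3*γ24 + 8*γ124
step 2: -18/5*γ123 + 14*γ124 + 56/3*γ234 - 56/5*γ1234
step 3: 16 - 98/3*γ1 - 56/5*γ2 + 14/3*γ3 - 278/15*γ4 + 56/3*γ12 - 56/5*γ13 + 224/9*γ14 - 14*γ23 - 18/5*γ24 + 56/3*γ34 + 18/5*γ134
step 4: 460/9 - 469/5*γ1 - 784/15*γ2 + 82/9*γ3 - 3062/45*γ4 + 539/9*γ12 - 2072/45*γ13 + 1084/15*γ14 - 3451/45*γ23 - 69/5*γ24 + 3076/45*γ34 + 232/9*γ123 - 140/9*γ124 - 1187/135*γ134 - 2476/135*γ234 + 139/9*γ1234
Answer: 460/9 - 469/5*γ1 - 784/15*γ2 + 82/9*γ3 - 3062/45*γ4 + 539/9*γ12 - 2072/45*γ13 + 1084/15*γ14 - 3451/45*γ23 - 69/5*γ24 + 3076/45*γ34 + 232/9*γ123 - 140/9*γ124 - 1187/135*γ134 - 2476/135*γ234 + 139/9*γ1234


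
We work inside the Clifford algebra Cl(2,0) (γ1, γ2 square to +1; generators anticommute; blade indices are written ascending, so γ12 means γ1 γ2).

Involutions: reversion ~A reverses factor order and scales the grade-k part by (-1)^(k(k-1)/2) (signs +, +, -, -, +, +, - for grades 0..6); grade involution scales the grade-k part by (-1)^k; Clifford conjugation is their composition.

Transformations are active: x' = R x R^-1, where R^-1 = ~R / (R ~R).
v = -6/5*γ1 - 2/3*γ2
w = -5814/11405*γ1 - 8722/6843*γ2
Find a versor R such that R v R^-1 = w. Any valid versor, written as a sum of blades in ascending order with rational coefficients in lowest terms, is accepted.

A norm check does it: q(v) = q(w) = 424/225, hence R = v + w = -3900/2281*γ1 - 4428/2281*γ2 realises the map — parallel part kept, (v - w)/2 negated, v carried to w.
Answer: -3900/2281*γ1 - 4428/2281*γ2


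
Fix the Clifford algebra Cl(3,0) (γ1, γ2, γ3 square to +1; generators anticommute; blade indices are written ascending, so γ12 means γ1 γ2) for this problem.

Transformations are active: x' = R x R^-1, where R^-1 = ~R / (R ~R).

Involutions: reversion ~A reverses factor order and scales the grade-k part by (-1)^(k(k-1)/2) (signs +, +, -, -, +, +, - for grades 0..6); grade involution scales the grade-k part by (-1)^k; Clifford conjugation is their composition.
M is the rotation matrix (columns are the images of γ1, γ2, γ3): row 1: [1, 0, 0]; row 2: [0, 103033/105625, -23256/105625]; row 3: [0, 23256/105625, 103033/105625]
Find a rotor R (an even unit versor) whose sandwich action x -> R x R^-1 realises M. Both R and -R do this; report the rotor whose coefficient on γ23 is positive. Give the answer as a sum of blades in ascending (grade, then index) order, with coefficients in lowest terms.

Method: write R = a + b12*γ12 + b13*γ13 + b23*γ23 with a^2 + b12^2 + b13^2 + b23^2 = 1 (so R^-1 = ~R). Expanding the columns R e_j ~R gives tr M = 4a^2 - 1 and, from the antisymmetric part, M21 - M12 = -4a*b12, M13 - M31 = 4a*b13, M32 - M23 = -4a*b23.
Here tr M = 311691/105625, so a^2 = (1 + tr M)/4 = 104329/105625 and a = ±323/325. Taking a = 323/325: M21 - M12 = 0, M13 - M31 = 0, M32 - M23 = 46512/105625, giving b12 = 0, b13 = 0, b23 = -36/325, i.e. R = 323/325 - 36/325*γ23.
Its γ23 coefficient is negative, so report the other preimage -R.
Answer: -323/325 + 36/325*γ23. Uniqueness: Spin(3) -> SO(3) maps R and -R to the same rotation of trace 311691/105625; fixing the sign of the γ23 coefficient removes the ambiguity.


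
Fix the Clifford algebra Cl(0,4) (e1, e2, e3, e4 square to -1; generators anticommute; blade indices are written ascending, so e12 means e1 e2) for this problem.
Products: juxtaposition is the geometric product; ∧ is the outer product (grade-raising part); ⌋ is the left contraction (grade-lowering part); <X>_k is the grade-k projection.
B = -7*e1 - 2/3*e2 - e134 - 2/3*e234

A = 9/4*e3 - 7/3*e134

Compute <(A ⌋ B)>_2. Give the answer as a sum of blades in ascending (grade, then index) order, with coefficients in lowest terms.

step 1: 7/3 - 9/4*e14 - 3/2*e24
step 2: -9/4*e14 - 3/2*e24
Answer: -9/4*e14 - 3/2*e24


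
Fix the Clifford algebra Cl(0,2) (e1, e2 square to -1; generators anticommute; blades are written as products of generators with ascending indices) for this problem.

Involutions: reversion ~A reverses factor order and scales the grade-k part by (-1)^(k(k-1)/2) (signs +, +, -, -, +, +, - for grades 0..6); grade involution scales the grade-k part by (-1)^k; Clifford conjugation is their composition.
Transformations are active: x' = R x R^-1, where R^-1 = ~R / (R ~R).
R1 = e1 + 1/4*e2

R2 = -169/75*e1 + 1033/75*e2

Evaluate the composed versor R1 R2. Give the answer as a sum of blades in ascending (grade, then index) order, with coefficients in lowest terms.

Distribute over the terms of R1 (each basis-blade product reordered to ascending indices, repeated generators contracted through their squares):
(e1) R2 = 169/75 + 1033/75*e1 e2
(1/4*e2) R2 = -1033/300 + 169/300*e1 e2
Summing the partial products and collecting blades:
Answer: -119/100 + 4301/300*e1 e2


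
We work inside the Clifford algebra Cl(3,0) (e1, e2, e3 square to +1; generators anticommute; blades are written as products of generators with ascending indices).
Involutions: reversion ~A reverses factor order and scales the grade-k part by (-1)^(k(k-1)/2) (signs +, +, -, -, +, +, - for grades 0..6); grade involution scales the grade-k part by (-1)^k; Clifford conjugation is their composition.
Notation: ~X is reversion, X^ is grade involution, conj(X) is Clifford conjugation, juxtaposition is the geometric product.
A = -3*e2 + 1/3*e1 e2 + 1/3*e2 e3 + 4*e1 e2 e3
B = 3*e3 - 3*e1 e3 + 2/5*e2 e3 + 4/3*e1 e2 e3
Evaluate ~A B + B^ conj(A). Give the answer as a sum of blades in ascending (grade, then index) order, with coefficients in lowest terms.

first term: 82/15 + 92/45*e1 + 11*e2 - 34/45*e3 - 11*e1 e2 + 58/15*e1 e3 - 10*e2 e3 - 10*e1 e2 e3
second term: 82/15 - 92/45*e1 - 13*e2 - 74/45*e3 - 13*e1 e2 + 62/15*e1 e3 + 10*e2 e3 + 10*e1 e2 e3
Answer: 164/15 - 2*e2 - 12/5*e3 - 24*e1 e2 + 8*e1 e3
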